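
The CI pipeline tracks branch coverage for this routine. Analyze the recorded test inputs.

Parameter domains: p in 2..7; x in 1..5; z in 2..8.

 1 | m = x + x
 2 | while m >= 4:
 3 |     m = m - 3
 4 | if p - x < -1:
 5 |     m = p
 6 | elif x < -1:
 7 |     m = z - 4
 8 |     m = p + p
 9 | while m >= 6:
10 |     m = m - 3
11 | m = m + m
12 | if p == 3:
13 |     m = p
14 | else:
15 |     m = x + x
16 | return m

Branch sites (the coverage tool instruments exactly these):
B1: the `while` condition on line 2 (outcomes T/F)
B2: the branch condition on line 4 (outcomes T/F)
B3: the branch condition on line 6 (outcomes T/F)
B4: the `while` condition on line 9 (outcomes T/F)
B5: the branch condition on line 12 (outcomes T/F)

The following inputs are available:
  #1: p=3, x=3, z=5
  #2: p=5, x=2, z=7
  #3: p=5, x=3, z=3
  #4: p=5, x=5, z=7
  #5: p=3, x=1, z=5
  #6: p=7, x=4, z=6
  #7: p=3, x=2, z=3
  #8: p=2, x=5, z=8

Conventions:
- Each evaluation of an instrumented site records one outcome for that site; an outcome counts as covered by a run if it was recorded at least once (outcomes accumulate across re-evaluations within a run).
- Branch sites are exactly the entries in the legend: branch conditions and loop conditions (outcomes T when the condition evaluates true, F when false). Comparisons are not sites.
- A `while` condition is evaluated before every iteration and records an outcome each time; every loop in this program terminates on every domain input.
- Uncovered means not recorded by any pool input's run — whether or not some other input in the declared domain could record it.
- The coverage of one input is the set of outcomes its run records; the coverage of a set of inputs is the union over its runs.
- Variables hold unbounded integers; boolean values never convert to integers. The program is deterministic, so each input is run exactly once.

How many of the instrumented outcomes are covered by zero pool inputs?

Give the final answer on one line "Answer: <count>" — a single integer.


input #1 (p=3, x=3, z=5): events B1->T, B1->F, B2->F, B3->F, B4->F, B5->T; covers B1=T, B1=F, B2=F, B3=F, B4=F, B5=T
input #2 (p=5, x=2, z=7): events B1->T, B1->F, B2->F, B3->F, B4->F, B5->F; covers B1=T, B1=F, B2=F, B3=F, B4=F, B5=F
input #3 (p=5, x=3, z=3): events B1->T, B1->F, B2->F, B3->F, B4->F, B5->F; covers B1=T, B1=F, B2=F, B3=F, B4=F, B5=F
input #4 (p=5, x=5, z=7): events B1->T, B1->T, B1->T, B1->F, B2->F, B3->F, B4->F, B5->F; covers B1=T, B1=F, B2=F, B3=F, B4=F, B5=F
input #5 (p=3, x=1, z=5): events B1->F, B2->F, B3->F, B4->F, B5->T; covers B1=F, B2=F, B3=F, B4=F, B5=T
input #6 (p=7, x=4, z=6): events B1->T, B1->T, B1->F, B2->F, B3->F, B4->F, B5->F; covers B1=T, B1=F, B2=F, B3=F, B4=F, B5=F
input #7 (p=3, x=2, z=3): events B1->T, B1->F, B2->F, B3->F, B4->F, B5->T; covers B1=T, B1=F, B2=F, B3=F, B4=F, B5=T
input #8 (p=2, x=5, z=8): events B1->T, B1->T, B1->T, B1->F, B2->T, B4->F, B5->F; covers B1=T, B1=F, B2=T, B4=F, B5=F
union over the pool: B1=T, B1=F, B2=T, B2=F, B3=F, B4=F, B5=T, B5=F
uncovered (2 of 10): B3=T, B4=T
Answer: 2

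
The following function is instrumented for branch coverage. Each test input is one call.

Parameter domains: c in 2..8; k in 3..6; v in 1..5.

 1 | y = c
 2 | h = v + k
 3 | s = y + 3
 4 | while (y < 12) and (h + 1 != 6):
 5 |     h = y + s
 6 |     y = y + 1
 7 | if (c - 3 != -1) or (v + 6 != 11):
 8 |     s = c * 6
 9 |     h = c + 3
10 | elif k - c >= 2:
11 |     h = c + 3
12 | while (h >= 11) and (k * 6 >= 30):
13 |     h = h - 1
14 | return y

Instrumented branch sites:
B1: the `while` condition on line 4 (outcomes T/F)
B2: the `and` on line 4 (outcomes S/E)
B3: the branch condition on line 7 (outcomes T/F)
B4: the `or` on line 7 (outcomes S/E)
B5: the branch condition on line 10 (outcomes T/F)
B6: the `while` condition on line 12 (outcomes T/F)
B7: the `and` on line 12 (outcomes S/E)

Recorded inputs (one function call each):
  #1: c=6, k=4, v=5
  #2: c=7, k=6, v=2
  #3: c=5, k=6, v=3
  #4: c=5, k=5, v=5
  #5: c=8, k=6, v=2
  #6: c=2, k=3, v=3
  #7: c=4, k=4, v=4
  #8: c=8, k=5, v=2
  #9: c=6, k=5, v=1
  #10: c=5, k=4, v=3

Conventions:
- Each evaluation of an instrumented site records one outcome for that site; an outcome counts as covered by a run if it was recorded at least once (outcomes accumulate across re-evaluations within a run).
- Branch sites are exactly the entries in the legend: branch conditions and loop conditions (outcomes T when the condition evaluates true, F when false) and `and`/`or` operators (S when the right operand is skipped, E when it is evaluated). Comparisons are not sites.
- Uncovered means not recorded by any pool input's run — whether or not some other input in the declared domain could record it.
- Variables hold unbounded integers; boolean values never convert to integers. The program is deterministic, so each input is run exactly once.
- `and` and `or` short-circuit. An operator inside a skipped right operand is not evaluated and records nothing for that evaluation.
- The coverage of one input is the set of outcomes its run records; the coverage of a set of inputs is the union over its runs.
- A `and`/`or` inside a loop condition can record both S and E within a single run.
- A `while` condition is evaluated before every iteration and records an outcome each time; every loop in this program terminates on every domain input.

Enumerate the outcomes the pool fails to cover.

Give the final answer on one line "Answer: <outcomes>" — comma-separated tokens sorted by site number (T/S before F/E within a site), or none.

test 1 (c=6, k=4, v=5) fires B2->E, B1->T, B2->E, B1->T, B2->E, B1->T, B2->E, B1->T, B2->E, B1->T, B2->E, B1->T, B2->S, B1->F, ...; hits B1=T, B1=F, B2=S, B2=E, B3=T, B4=S, B6=F, B7=S
test 2 (c=7, k=6, v=2) fires B2->E, B1->T, B2->E, B1->T, B2->E, B1->T, B2->E, B1->T, B2->E, B1->T, B2->S, B1->F, B4->S, B3->T, ...; hits B1=T, B1=F, B2=S, B2=E, B3=T, B4=S, B6=F, B7=S
test 3 (c=5, k=6, v=3) fires B2->E, B1->T, B2->E, B1->T, B2->E, B1->T, B2->E, B1->T, B2->E, B1->T, B2->E, B1->T, B2->E, B1->T, ...; hits B1=T, B1=F, B2=S, B2=E, B3=T, B4=S, B6=F, B7=S
test 4 (c=5, k=5, v=5) fires B2->E, B1->T, B2->E, B1->T, B2->E, B1->T, B2->E, B1->T, B2->E, B1->T, B2->E, B1->T, B2->E, B1->T, ...; hits B1=T, B1=F, B2=S, B2=E, B3=T, B4=S, B6=F, B7=S
test 5 (c=8, k=6, v=2) fires B2->E, B1->T, B2->E, B1->T, B2->E, B1->T, B2->E, B1->T, B2->S, B1->F, B4->S, B3->T, B7->E, B6->T, ...; hits B1=T, B1=F, B2=S, B2=E, B3=T, B4=S, B6=T, B6=F, B7=S, B7=E
test 6 (c=2, k=3, v=3) fires B2->E, B1->T, B2->E, B1->T, B2->E, B1->T, B2->E, B1->T, B2->E, B1->T, B2->E, B1->T, B2->E, B1->T, ...; hits B1=T, B1=F, B2=S, B2=E, B3=T, B4=E, B6=F, B7=S
test 7 (c=4, k=4, v=4) fires B2->E, B1->T, B2->E, B1->T, B2->E, B1->T, B2->E, B1->T, B2->E, B1->T, B2->E, B1->T, B2->E, B1->T, ...; hits B1=T, B1=F, B2=S, B2=E, B3=T, B4=S, B6=F, B7=S
test 8 (c=8, k=5, v=2) fires B2->E, B1->T, B2->E, B1->T, B2->E, B1->T, B2->E, B1->T, B2->S, B1->F, B4->S, B3->T, B7->E, B6->T, ...; hits B1=T, B1=F, B2=S, B2=E, B3=T, B4=S, B6=T, B6=F, B7=S, B7=E
test 9 (c=6, k=5, v=1) fires B2->E, B1->T, B2->E, B1->T, B2->E, B1->T, B2->E, B1->T, B2->E, B1->T, B2->E, B1->T, B2->S, B1->F, ...; hits B1=T, B1=F, B2=S, B2=E, B3=T, B4=S, B6=F, B7=S
test 10 (c=5, k=4, v=3) fires B2->E, B1->T, B2->E, B1->T, B2->E, B1->T, B2->E, B1->T, B2->E, B1->T, B2->E, B1->T, B2->E, B1->T, ...; hits B1=T, B1=F, B2=S, B2=E, B3=T, B4=S, B6=F, B7=S
union over the pool: B1=T, B1=F, B2=S, B2=E, B3=T, B4=S, B4=E, B6=T, B6=F, B7=S, B7=E
uncovered (3 of 14): B3=F, B5=T, B5=F

Answer: B3=F, B5=T, B5=F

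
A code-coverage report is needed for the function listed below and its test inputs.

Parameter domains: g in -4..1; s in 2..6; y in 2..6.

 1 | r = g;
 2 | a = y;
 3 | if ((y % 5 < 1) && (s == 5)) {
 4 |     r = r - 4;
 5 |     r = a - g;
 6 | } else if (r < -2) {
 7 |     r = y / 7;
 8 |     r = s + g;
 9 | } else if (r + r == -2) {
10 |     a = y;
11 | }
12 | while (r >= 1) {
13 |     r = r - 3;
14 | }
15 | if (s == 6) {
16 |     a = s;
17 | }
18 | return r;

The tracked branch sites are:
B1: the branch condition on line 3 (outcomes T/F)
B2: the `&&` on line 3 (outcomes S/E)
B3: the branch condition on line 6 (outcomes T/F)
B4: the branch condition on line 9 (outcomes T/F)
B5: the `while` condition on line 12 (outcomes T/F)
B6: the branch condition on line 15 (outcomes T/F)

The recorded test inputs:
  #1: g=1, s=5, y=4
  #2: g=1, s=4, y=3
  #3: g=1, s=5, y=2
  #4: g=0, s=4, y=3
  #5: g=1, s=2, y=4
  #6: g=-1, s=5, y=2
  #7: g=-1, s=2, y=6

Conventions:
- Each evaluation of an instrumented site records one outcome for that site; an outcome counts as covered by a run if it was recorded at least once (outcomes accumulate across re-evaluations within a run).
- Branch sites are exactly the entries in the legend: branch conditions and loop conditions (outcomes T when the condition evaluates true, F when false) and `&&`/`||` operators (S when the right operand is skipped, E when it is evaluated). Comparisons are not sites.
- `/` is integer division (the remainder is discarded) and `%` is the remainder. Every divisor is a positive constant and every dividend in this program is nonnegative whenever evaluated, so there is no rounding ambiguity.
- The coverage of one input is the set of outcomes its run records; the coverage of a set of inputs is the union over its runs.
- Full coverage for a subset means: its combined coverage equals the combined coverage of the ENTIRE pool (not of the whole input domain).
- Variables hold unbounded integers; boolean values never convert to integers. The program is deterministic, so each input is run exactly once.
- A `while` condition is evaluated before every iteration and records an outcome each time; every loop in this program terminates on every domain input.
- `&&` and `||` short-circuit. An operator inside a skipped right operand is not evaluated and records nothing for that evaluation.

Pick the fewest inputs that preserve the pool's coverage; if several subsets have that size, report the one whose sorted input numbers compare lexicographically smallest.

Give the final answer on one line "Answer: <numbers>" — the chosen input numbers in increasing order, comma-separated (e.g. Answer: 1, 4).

run #1 (g=1, s=5, y=4) records B1=F, B2=S, B3=F, B4=F, B5=T, B5=F, B6=F
run #2 (g=1, s=4, y=3) records B1=F, B2=S, B3=F, B4=F, B5=T, B5=F, B6=F
run #3 (g=1, s=5, y=2) records B1=F, B2=S, B3=F, B4=F, B5=T, B5=F, B6=F
run #4 (g=0, s=4, y=3) records B1=F, B2=S, B3=F, B4=F, B5=F, B6=F
run #5 (g=1, s=2, y=4) records B1=F, B2=S, B3=F, B4=F, B5=T, B5=F, B6=F
run #6 (g=-1, s=5, y=2) records B1=F, B2=S, B3=F, B4=T, B5=F, B6=F
run #7 (g=-1, s=2, y=6) records B1=F, B2=S, B3=F, B4=T, B5=F, B6=F
together the pool reaches 8 outcomes: B1=F, B2=S, B3=F, B4=T, B4=F, B5=T, B5=F, B6=F
checked all size-1 subsets: none covers 8 outcomes (max 7/8)
at size 2, {1, 6} reaches all 8 outcomes; every lexicographically earlier size-2 subset fails

Answer: 1, 6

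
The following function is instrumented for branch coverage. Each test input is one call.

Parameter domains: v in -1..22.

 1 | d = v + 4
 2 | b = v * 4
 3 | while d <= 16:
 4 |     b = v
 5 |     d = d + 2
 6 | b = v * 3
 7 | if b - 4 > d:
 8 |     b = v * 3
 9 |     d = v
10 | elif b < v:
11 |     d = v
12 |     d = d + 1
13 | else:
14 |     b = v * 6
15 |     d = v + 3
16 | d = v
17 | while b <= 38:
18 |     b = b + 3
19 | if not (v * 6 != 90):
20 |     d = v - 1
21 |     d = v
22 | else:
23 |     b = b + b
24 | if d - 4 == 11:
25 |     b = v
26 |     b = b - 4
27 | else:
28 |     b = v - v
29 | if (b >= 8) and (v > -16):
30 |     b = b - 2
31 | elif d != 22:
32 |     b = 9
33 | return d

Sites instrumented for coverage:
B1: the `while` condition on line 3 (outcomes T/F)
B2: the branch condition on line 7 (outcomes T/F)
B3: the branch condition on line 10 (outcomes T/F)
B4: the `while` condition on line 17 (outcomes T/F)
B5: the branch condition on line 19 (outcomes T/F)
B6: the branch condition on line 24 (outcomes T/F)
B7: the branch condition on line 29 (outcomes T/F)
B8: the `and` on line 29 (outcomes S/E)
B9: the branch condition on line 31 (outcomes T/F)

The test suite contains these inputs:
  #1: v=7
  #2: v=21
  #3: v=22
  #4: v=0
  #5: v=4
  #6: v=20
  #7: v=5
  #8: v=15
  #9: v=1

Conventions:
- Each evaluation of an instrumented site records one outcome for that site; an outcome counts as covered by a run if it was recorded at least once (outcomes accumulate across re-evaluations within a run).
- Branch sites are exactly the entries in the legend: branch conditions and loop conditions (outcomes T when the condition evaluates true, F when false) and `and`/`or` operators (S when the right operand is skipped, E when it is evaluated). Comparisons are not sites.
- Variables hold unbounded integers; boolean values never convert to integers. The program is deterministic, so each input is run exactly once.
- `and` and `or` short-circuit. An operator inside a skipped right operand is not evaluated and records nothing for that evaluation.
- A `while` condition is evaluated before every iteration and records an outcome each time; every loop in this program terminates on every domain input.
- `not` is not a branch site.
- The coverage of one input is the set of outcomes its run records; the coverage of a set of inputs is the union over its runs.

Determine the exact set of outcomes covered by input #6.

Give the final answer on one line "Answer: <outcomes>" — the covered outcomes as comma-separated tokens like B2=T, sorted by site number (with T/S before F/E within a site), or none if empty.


Tracing the run of input #6 (v=20):
  B1->F, B2->T, B4->F, B5->F, B6->F, B8->S, B7->F, B9->T
as a set, this run covers: B1=F, B2=T, B4=F, B5=F, B6=F, B7=F, B8=S, B9=T
Answer: B1=F, B2=T, B4=F, B5=F, B6=F, B7=F, B8=S, B9=T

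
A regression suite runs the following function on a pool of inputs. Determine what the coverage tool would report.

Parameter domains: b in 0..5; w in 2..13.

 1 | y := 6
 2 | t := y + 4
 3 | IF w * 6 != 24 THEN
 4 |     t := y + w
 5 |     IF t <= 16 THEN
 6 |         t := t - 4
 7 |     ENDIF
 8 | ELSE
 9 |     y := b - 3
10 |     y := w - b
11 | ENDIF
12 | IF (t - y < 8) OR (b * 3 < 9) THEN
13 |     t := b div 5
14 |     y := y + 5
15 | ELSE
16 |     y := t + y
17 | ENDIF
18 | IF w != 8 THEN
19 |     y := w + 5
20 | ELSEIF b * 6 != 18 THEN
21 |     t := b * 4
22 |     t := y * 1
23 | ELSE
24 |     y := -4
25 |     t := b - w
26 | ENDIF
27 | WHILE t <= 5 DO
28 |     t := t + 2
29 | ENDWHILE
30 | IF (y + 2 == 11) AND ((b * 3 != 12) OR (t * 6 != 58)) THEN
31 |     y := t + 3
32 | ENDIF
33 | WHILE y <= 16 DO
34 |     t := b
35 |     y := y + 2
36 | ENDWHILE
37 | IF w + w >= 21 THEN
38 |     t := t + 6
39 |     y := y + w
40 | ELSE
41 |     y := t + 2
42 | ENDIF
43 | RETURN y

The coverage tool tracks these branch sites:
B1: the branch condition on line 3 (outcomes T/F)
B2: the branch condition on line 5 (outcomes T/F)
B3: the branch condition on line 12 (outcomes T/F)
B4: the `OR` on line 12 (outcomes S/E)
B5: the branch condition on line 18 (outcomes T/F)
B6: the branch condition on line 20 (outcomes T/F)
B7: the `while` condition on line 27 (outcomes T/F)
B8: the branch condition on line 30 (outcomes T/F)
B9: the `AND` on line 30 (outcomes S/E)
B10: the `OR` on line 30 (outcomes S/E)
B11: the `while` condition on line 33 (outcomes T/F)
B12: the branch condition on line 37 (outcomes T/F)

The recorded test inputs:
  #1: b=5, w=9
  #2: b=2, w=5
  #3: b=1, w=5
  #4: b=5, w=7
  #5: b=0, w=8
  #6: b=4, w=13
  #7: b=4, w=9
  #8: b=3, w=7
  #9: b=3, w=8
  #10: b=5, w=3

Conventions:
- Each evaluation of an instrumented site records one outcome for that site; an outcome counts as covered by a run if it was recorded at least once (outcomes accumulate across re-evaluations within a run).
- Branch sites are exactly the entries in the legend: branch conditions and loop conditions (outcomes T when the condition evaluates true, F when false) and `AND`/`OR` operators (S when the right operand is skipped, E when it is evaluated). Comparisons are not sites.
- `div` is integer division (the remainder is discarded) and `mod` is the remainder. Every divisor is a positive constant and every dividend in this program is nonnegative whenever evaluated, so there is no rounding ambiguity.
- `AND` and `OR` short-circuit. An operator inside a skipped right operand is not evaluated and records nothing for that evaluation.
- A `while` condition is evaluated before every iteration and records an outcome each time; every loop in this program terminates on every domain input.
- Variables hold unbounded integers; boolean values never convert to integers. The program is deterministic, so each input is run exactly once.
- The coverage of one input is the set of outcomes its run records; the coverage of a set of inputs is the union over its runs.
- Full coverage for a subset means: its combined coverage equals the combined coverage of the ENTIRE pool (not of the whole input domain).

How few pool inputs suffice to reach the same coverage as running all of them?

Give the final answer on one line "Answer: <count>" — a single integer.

run #1 (b=5, w=9) runs B1->T, B2->T, B4->S, B3->T, B5->T, B7->T, B7->T, B7->T, B7->F, B9->S, B8->F, B11->T, B11->T, B11->F, ...; records B1=T, B2=T, B3=T, B4=S, B5=T, B7=T, B7=F, B8=F, B9=S, B11=T, B11=F, B12=F
run #2 (b=2, w=5) runs B1->T, B2->T, B4->S, B3->T, B5->T, B7->T, B7->T, B7->T, B7->F, B9->S, B8->F, B11->T, B11->T, B11->T, ...; records B1=T, B2=T, B3=T, B4=S, B5=T, B7=T, B7=F, B8=F, B9=S, B11=T, B11=F, B12=F
run #3 (b=1, w=5) runs B1->T, B2->T, B4->S, B3->T, B5->T, B7->T, B7->T, B7->T, B7->F, B9->S, B8->F, B11->T, B11->T, B11->T, ...; records B1=T, B2=T, B3=T, B4=S, B5=T, B7=T, B7=F, B8=F, B9=S, B11=T, B11=F, B12=F
run #4 (b=5, w=7) runs B1->T, B2->T, B4->S, B3->T, B5->T, B7->T, B7->T, B7->T, B7->F, B9->S, B8->F, B11->T, B11->T, B11->T, ...; records B1=T, B2=T, B3=T, B4=S, B5=T, B7=T, B7=F, B8=F, B9=S, B11=T, B11=F, B12=F
run #5 (b=0, w=8) runs B1->T, B2->T, B4->S, B3->T, B5->F, B6->T, B7->F, B9->S, B8->F, B11->T, B11->T, B11->T, B11->F, B12->F; records B1=T, B2=T, B3=T, B4=S, B5=F, B6=T, B7=F, B8=F, B9=S, B11=T, B11=F, B12=F
run #6 (b=4, w=13) runs B1->T, B2->F, B4->E, B3->F, B5->T, B7->F, B9->S, B8->F, B11->F, B12->T; records B1=T, B2=F, B3=F, B4=E, B5=T, B7=F, B8=F, B9=S, B11=F, B12=T
run #7 (b=4, w=9) runs B1->T, B2->T, B4->S, B3->T, B5->T, B7->T, B7->T, B7->T, B7->F, B9->S, B8->F, B11->T, B11->T, B11->F, ...; records B1=T, B2=T, B3=T, B4=S, B5=T, B7=T, B7=F, B8=F, B9=S, B11=T, B11=F, B12=F
run #8 (b=3, w=7) runs B1->T, B2->T, B4->S, B3->T, B5->T, B7->T, B7->T, B7->T, B7->F, B9->S, B8->F, B11->T, B11->T, B11->T, ...; records B1=T, B2=T, B3=T, B4=S, B5=T, B7=T, B7=F, B8=F, B9=S, B11=T, B11=F, B12=F
run #9 (b=3, w=8) runs B1->T, B2->T, B4->S, B3->T, B5->F, B6->F, B7->T, B7->T, B7->T, B7->T, B7->T, B7->T, B7->F, B9->S, ...; records B1=T, B2=T, B3=T, B4=S, B5=F, B6=F, B7=T, B7=F, B8=F, B9=S, B11=T, B11=F, B12=F
run #10 (b=5, w=3) runs B1->T, B2->T, B4->S, B3->T, B5->T, B7->T, B7->T, B7->T, B7->F, B9->S, B8->F, B11->T, B11->T, B11->T, ...; records B1=T, B2=T, B3=T, B4=S, B5=T, B7=T, B7=F, B8=F, B9=S, B11=T, B11=F, B12=F
pool-wide coverage (19 outcomes): B1=T, B2=T, B2=F, B3=T, B3=F, B4=S, B4=E, B5=T, B5=F, B6=T, B6=F, B7=T, B7=F, B8=F, B9=S, B11=T, B11=F, B12=T, B12=F
no size-1 subset reaches all 19 outcomes (best union: 13/19)
no size-2 subset reaches all 19 outcomes (best union: 18/19)
at size 3, {5, 6, 9} reaches all 19 outcomes; every lexicographically earlier size-3 subset fails

Answer: 3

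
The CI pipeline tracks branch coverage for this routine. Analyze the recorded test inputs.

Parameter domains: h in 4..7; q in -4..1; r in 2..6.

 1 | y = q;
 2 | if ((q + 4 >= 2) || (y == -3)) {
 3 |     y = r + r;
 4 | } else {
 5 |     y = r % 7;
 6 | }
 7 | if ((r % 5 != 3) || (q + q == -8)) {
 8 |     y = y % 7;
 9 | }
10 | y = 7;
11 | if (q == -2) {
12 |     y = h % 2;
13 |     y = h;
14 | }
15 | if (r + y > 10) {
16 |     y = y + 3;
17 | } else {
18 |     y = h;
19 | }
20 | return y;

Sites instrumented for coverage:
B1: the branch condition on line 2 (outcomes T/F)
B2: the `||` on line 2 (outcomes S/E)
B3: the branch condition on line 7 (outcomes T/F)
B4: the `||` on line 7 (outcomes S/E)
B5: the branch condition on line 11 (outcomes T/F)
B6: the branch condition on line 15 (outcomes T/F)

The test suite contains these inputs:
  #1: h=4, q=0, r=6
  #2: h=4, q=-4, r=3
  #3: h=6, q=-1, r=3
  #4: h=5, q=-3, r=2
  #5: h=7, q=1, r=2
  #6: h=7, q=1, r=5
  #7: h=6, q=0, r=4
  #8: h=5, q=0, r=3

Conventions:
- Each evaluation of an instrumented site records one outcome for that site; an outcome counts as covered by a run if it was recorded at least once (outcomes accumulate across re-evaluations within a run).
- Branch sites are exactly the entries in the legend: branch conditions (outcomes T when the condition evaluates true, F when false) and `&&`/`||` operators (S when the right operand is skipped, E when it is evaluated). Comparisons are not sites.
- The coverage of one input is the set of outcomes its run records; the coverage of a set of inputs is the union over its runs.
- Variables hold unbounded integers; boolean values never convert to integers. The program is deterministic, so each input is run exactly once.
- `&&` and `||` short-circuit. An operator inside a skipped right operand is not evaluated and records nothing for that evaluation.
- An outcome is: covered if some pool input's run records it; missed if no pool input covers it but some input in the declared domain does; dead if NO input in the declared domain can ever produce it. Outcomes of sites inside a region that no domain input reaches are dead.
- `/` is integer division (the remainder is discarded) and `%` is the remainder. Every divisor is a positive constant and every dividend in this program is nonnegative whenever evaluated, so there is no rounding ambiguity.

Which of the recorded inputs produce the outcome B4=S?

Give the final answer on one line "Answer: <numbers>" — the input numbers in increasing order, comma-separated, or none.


input #1 (h=4, q=0, r=6): records B4=S
input #2 (h=4, q=-4, r=3): does not record B4=S
input #3 (h=6, q=-1, r=3): does not record B4=S
input #4 (h=5, q=-3, r=2): records B4=S
input #5 (h=7, q=1, r=2): records B4=S
input #6 (h=7, q=1, r=5): records B4=S
input #7 (h=6, q=0, r=4): records B4=S
input #8 (h=5, q=0, r=3): does not record B4=S
Answer: 1, 4, 5, 6, 7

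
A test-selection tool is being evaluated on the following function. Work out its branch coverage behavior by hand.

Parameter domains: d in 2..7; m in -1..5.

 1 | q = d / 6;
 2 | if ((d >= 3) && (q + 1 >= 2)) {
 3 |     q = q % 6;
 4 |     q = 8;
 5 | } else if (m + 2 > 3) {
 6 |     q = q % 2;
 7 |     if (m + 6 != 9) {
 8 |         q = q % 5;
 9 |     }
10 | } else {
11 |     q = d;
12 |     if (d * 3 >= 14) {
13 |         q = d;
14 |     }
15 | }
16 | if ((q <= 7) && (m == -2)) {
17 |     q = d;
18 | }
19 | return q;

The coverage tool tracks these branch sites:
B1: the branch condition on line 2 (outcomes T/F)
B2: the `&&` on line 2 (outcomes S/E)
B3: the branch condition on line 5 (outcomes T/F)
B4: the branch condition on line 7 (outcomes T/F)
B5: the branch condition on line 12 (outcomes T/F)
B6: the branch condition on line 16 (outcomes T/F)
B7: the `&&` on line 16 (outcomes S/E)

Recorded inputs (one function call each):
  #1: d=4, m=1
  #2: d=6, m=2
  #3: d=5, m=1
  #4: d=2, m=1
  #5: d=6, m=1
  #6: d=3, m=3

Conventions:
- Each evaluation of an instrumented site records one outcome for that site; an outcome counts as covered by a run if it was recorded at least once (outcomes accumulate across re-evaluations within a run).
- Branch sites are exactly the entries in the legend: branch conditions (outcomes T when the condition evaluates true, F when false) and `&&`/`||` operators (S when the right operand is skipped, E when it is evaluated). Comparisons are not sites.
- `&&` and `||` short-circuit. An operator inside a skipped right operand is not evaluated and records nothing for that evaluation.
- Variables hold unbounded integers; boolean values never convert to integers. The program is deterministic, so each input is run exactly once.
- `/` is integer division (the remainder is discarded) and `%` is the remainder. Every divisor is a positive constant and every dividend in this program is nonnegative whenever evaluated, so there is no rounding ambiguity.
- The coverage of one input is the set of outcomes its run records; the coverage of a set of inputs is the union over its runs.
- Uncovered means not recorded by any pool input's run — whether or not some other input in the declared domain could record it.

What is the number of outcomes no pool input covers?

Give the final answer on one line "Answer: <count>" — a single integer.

test 1 (d=4, m=1) fires B2->E, B1->F, B3->F, B5->F, B7->E, B6->F; hits B1=F, B2=E, B3=F, B5=F, B6=F, B7=E
test 2 (d=6, m=2) fires B2->E, B1->T, B7->S, B6->F; hits B1=T, B2=E, B6=F, B7=S
test 3 (d=5, m=1) fires B2->E, B1->F, B3->F, B5->T, B7->E, B6->F; hits B1=F, B2=E, B3=F, B5=T, B6=F, B7=E
test 4 (d=2, m=1) fires B2->S, B1->F, B3->F, B5->F, B7->E, B6->F; hits B1=F, B2=S, B3=F, B5=F, B6=F, B7=E
test 5 (d=6, m=1) fires B2->E, B1->T, B7->S, B6->F; hits B1=T, B2=E, B6=F, B7=S
test 6 (d=3, m=3) fires B2->E, B1->F, B3->T, B4->F, B7->E, B6->F; hits B1=F, B2=E, B3=T, B4=F, B6=F, B7=E
union over the pool: B1=T, B1=F, B2=S, B2=E, B3=T, B3=F, B4=F, B5=T, B5=F, B6=F, B7=S, B7=E
uncovered (2 of 14): B4=T, B6=T

Answer: 2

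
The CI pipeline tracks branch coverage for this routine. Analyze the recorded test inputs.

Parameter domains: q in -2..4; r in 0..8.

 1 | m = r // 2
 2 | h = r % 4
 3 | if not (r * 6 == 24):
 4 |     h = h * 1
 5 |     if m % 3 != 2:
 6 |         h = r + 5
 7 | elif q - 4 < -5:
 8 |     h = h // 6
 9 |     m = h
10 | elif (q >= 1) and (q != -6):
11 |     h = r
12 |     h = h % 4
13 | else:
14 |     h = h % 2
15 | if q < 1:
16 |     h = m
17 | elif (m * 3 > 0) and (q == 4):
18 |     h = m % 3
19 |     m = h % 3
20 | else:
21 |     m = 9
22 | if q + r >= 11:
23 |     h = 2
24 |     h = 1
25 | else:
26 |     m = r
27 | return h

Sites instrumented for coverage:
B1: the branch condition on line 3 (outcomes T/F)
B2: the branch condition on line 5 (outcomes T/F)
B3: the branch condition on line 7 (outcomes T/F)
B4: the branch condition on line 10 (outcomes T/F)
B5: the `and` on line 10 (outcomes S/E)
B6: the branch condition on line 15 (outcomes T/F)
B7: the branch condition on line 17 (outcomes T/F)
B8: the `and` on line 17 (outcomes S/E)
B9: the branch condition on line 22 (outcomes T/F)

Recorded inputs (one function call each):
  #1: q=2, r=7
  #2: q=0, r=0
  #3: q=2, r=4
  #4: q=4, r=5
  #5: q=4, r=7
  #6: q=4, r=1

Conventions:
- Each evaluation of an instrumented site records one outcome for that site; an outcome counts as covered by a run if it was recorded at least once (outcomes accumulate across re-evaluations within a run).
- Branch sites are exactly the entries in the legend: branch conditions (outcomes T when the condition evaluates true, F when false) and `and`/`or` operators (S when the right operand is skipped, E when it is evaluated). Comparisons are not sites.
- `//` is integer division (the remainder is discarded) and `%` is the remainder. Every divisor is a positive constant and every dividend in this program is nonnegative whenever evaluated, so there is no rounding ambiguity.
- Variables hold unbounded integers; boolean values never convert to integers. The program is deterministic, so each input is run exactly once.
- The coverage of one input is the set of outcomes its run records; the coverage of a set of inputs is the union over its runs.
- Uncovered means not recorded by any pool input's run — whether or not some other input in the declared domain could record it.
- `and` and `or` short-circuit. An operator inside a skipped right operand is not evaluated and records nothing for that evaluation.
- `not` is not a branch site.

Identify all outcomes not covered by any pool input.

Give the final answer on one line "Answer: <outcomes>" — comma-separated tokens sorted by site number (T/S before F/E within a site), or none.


#1 (q=2, r=7) -> B1->T, B2->T, B6->F, B8->E, B7->F, B9->F; covered: B1=T, B2=T, B6=F, B7=F, B8=E, B9=F
#2 (q=0, r=0) -> B1->T, B2->T, B6->T, B9->F; covered: B1=T, B2=T, B6=T, B9=F
#3 (q=2, r=4) -> B1->F, B3->F, B5->E, B4->T, B6->F, B8->E, B7->F, B9->F; covered: B1=F, B3=F, B4=T, B5=E, B6=F, B7=F, B8=E, B9=F
#4 (q=4, r=5) -> B1->T, B2->F, B6->F, B8->E, B7->T, B9->F; covered: B1=T, B2=F, B6=F, B7=T, B8=E, B9=F
#5 (q=4, r=7) -> B1->T, B2->T, B6->F, B8->E, B7->T, B9->T; covered: B1=T, B2=T, B6=F, B7=T, B8=E, B9=T
#6 (q=4, r=1) -> B1->T, B2->T, B6->F, B8->S, B7->F, B9->F; covered: B1=T, B2=T, B6=F, B7=F, B8=S, B9=F
union over the pool: B1=T, B1=F, B2=T, B2=F, B3=F, B4=T, B5=E, B6=T, B6=F, B7=T, B7=F, B8=S, B8=E, B9=T, B9=F
uncovered (3 of 18): B3=T, B4=F, B5=S
Answer: B3=T, B4=F, B5=S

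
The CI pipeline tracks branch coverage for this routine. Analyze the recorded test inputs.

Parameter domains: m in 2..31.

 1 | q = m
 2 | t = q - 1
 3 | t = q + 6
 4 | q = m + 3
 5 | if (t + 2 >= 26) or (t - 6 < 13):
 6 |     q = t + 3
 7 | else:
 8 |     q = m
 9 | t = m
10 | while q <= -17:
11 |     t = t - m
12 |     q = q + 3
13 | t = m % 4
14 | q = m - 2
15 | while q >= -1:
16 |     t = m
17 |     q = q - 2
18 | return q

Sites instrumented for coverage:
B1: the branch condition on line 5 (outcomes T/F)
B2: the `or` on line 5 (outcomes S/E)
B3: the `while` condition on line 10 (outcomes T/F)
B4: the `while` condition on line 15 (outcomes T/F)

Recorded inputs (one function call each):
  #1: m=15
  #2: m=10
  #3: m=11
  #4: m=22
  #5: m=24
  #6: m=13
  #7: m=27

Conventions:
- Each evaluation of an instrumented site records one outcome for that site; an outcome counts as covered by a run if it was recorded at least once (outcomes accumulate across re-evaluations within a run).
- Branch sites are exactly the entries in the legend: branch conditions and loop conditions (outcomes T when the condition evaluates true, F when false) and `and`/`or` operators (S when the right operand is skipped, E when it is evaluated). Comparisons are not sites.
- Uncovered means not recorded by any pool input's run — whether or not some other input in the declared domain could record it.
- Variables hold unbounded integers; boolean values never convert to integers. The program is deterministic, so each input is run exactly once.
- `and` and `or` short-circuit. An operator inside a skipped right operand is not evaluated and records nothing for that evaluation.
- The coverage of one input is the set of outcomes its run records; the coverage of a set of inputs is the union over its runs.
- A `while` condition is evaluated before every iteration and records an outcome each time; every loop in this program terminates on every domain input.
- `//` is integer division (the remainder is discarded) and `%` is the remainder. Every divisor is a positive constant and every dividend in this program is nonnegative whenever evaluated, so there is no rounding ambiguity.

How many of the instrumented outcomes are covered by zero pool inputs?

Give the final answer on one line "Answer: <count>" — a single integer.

input #1, m=15: events B2->E, B1->F, B3->F, B4->T, B4->T, B4->T, B4->T, B4->T, B4->T, B4->T, B4->T, B4->F; outcomes B1=F, B2=E, B3=F, B4=T, B4=F
input #2, m=10: events B2->E, B1->T, B3->F, B4->T, B4->T, B4->T, B4->T, B4->T, B4->F; outcomes B1=T, B2=E, B3=F, B4=T, B4=F
input #3, m=11: events B2->E, B1->T, B3->F, B4->T, B4->T, B4->T, B4->T, B4->T, B4->T, B4->F; outcomes B1=T, B2=E, B3=F, B4=T, B4=F
input #4, m=22: events B2->S, B1->T, B3->F, B4->T, B4->T, B4->T, B4->T, B4->T, B4->T, B4->T, B4->T, B4->T, B4->T, B4->T, ...; outcomes B1=T, B2=S, B3=F, B4=T, B4=F
input #5, m=24: events B2->S, B1->T, B3->F, B4->T, B4->T, B4->T, B4->T, B4->T, B4->T, B4->T, B4->T, B4->T, B4->T, B4->T, ...; outcomes B1=T, B2=S, B3=F, B4=T, B4=F
input #6, m=13: events B2->E, B1->F, B3->F, B4->T, B4->T, B4->T, B4->T, B4->T, B4->T, B4->T, B4->F; outcomes B1=F, B2=E, B3=F, B4=T, B4=F
input #7, m=27: events B2->S, B1->T, B3->F, B4->T, B4->T, B4->T, B4->T, B4->T, B4->T, B4->T, B4->T, B4->T, B4->T, B4->T, ...; outcomes B1=T, B2=S, B3=F, B4=T, B4=F
union over the pool: B1=T, B1=F, B2=S, B2=E, B3=F, B4=T, B4=F
uncovered (1 of 8): B3=T

Answer: 1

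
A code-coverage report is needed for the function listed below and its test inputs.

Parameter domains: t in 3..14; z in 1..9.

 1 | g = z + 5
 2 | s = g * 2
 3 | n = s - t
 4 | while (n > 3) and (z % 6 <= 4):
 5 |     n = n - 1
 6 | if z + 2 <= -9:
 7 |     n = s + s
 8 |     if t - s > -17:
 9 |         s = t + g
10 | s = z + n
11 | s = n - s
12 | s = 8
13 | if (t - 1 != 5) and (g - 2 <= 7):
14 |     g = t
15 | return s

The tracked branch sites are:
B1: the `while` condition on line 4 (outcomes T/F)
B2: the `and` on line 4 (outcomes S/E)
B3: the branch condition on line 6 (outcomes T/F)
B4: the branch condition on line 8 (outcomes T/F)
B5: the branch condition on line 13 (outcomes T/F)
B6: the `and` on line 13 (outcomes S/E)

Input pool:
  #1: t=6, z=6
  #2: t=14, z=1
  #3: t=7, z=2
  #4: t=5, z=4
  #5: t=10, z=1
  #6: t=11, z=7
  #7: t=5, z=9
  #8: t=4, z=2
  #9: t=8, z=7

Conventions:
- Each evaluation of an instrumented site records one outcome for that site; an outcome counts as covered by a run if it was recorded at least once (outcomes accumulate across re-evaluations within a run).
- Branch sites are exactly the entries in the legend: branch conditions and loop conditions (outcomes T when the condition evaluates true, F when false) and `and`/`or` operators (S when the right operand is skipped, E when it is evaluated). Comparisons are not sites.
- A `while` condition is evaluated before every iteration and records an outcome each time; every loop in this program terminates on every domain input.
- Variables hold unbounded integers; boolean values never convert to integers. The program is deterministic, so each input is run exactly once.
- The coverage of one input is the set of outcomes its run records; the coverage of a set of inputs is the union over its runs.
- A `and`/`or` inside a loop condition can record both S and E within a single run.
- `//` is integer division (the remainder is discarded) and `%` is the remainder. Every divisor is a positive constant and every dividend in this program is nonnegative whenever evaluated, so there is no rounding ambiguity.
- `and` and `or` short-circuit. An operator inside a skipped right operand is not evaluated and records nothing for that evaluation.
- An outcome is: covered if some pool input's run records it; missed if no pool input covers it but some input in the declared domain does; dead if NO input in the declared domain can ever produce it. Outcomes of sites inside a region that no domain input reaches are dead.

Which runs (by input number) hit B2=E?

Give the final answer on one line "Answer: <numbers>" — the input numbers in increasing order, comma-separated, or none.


input #1 (t=6, z=6): covers B2=E
input #2 (t=14, z=1): misses B2=E
input #3 (t=7, z=2): covers B2=E
input #4 (t=5, z=4): covers B2=E
input #5 (t=10, z=1): misses B2=E
input #6 (t=11, z=7): covers B2=E
input #7 (t=5, z=9): covers B2=E
input #8 (t=4, z=2): covers B2=E
input #9 (t=8, z=7): covers B2=E
Answer: 1, 3, 4, 6, 7, 8, 9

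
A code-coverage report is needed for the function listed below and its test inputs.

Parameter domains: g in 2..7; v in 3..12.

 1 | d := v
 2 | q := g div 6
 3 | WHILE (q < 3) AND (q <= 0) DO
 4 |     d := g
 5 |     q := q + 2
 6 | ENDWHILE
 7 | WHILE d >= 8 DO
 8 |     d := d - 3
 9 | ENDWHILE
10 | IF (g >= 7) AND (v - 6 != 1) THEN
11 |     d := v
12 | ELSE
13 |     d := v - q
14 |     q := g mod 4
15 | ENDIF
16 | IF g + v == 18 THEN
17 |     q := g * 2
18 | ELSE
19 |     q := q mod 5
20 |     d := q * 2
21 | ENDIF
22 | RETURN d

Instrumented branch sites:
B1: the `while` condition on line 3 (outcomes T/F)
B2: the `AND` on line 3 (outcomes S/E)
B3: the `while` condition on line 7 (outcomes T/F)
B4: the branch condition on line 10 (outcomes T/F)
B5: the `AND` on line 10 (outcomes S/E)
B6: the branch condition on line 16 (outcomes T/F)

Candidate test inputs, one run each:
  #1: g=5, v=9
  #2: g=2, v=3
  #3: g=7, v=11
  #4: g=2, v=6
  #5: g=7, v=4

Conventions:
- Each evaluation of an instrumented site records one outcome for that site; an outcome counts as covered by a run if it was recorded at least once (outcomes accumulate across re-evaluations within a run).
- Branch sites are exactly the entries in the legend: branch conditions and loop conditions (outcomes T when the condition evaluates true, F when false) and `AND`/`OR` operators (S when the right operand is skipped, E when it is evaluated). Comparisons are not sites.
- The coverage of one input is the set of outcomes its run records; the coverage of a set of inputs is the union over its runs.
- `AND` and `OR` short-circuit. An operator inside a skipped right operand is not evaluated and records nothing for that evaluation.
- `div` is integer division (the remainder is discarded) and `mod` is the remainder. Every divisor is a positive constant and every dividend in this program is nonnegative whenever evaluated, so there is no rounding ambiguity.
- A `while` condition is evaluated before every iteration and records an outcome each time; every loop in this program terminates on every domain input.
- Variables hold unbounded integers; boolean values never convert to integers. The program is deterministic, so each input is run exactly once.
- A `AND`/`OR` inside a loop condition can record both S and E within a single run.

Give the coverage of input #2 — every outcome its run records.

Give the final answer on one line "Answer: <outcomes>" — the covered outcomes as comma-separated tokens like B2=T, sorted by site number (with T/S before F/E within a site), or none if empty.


Simulating input #2 (g=2, v=3) step by step:
  B2->E, B1->T, B2->E, B1->F, B3->F, B5->S, B4->F, B6->F
deduplicating events, the covered set is: B1=T, B1=F, B2=E, B3=F, B4=F, B5=S, B6=F
Answer: B1=T, B1=F, B2=E, B3=F, B4=F, B5=S, B6=F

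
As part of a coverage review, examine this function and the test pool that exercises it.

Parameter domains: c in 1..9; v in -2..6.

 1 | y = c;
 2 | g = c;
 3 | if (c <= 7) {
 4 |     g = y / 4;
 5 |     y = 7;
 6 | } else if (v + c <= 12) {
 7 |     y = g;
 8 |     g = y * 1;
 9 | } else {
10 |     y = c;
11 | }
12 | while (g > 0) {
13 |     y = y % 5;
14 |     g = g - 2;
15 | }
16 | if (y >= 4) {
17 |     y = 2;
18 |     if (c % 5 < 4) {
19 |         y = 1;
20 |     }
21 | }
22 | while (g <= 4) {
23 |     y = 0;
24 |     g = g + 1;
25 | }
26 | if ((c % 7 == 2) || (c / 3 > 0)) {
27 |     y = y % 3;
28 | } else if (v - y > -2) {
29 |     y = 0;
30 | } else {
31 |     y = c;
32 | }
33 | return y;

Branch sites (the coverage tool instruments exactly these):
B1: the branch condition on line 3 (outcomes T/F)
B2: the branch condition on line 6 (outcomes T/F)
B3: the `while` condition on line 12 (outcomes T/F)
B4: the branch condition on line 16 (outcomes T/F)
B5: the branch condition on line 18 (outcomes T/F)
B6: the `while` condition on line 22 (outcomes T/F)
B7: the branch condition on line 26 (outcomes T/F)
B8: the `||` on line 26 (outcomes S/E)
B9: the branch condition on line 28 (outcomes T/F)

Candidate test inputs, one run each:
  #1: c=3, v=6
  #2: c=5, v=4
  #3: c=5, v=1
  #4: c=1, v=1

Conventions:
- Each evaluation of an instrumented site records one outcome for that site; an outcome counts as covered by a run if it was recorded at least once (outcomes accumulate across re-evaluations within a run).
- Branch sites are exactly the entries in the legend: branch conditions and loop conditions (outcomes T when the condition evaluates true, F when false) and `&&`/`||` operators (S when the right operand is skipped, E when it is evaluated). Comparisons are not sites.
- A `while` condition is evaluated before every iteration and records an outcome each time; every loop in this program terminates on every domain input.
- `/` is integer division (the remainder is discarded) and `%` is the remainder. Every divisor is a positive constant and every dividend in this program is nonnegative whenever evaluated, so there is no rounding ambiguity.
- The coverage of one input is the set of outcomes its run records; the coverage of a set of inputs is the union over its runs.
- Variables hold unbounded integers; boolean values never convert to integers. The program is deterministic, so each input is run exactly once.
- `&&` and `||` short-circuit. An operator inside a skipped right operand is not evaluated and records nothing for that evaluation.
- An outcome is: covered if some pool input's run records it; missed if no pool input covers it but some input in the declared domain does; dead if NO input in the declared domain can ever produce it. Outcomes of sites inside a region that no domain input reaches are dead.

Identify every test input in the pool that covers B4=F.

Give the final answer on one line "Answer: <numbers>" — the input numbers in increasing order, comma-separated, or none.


input #1 (c=3, v=6): never hits B4=F
input #2 (c=5, v=4): hits B4=F
input #3 (c=5, v=1): hits B4=F
input #4 (c=1, v=1): never hits B4=F
Answer: 2, 3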